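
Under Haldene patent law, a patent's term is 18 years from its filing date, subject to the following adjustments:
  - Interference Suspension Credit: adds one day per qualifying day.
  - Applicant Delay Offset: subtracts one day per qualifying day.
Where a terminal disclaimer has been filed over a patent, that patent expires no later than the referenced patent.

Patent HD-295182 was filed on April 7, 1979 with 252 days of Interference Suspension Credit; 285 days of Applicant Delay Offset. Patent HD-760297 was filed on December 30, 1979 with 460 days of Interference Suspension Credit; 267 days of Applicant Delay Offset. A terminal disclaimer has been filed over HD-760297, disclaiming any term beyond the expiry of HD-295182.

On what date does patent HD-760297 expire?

March 5, 1997

Natural term of HD-760297:
  Base: filing + 18 years → 30 December 1997.
  Interference Suspension Credit: +460 days → 4 April 1999.
  Applicant Delay Offset: −267 days → 11 July 1998.
Expiry of referenced patent HD-295182:
  Base: filing + 18 years → 7 April 1997.
  Interference Suspension Credit: +252 days → 15 December 1997.
  Applicant Delay Offset: −285 days → 5 March 1997.
Terminal disclaimer: HD-760297 expires on the earlier of 11 July 1998 and 5 March 1997.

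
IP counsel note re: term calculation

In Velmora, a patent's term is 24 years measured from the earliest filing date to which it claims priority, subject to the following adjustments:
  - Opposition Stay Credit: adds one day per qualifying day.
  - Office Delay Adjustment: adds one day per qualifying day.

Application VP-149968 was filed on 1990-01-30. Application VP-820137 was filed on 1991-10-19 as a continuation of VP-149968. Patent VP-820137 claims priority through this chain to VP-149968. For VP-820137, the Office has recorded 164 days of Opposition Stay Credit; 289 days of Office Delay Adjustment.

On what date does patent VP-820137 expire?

Earliest priority filing: 30 January 1990.
Base term: 30 January 1990 + 24 years → 30 January 2014.
Opposition Stay Credit: +164 days → 13 July 2014.
Office Delay Adjustment: +289 days → 28 April 2015.

April 28, 2015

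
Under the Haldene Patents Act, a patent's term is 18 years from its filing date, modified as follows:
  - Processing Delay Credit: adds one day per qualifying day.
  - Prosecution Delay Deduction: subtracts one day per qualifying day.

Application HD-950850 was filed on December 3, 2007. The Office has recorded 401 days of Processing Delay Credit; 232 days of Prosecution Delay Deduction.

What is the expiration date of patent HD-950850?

May 21, 2026

Base term: filing date + 18 years → 3 December 2025.
Processing Delay Credit: +401 days → 8 January 2027.
Prosecution Delay Deduction: −232 days → 21 May 2026.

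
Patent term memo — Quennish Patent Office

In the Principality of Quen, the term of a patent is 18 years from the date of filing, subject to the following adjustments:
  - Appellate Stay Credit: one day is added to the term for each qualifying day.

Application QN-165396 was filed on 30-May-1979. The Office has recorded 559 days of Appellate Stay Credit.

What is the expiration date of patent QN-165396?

Base term: filing date + 18 years → 30 May 1997.
Appellate Stay Credit: +559 days → 10 December 1998.

December 10, 1998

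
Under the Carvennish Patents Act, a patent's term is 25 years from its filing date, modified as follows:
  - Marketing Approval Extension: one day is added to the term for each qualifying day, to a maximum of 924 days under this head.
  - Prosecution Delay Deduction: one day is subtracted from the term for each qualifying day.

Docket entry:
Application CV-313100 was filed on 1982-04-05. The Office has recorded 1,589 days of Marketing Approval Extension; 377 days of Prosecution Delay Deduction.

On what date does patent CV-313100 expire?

2008-10-03

Base term: filing date + 25 years → 5 April 2007.
Marketing Approval Extension: 1589 days claimed exceeds the 924-day cap, so +924 days → 15 October 2009.
Prosecution Delay Deduction: −377 days → 3 October 2008.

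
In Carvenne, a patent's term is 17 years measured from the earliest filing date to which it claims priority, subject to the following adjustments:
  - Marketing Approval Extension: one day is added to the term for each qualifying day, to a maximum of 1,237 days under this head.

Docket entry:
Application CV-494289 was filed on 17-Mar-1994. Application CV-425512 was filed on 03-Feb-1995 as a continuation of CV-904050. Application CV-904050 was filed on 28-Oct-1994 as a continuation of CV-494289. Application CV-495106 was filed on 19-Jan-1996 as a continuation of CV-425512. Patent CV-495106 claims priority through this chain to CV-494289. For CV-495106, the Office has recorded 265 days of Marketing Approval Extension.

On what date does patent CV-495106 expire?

2011-12-07

Earliest priority filing: 17 March 1994.
Base term: 17 March 1994 + 17 years → 17 March 2011.
Marketing Approval Extension: 265 days (within the 1237-day cap) → +265 days → 7 December 2011.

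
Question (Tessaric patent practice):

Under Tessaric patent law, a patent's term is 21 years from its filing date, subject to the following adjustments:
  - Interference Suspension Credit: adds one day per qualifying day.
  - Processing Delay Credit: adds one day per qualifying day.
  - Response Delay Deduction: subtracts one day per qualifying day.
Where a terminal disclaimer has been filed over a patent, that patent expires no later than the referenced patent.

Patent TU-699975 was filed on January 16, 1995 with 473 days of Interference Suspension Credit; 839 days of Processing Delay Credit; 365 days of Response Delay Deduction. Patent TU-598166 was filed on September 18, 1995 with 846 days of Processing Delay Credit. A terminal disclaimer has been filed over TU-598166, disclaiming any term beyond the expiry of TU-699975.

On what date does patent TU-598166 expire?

August 20, 2018

Natural term of TU-598166:
  Base: filing + 21 years → 18 September 2016.
  Processing Delay Credit: +846 days → 12 January 2019.
Expiry of referenced patent TU-699975:
  Base: filing + 21 years → 16 January 2016.
  Interference Suspension Credit: +473 days → 3 May 2017.
  Processing Delay Credit: +839 days → 20 August 2019.
  Response Delay Deduction: −365 days → 20 August 2018.
Terminal disclaimer: TU-598166 expires on the earlier of 12 January 2019 and 20 August 2018.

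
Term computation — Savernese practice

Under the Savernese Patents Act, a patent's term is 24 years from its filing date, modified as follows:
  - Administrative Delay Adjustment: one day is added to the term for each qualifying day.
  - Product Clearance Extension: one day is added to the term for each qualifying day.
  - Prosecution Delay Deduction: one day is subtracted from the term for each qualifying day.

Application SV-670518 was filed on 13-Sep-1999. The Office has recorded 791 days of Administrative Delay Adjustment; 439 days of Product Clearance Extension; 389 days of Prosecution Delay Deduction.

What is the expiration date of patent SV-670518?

Base term: filing date + 24 years → 13 September 2023.
Administrative Delay Adjustment: +791 days → 12 November 2025.
Product Clearance Extension: +439 days → 25 January 2027.
Prosecution Delay Deduction: −389 days → 1 January 2026.

January 1, 2026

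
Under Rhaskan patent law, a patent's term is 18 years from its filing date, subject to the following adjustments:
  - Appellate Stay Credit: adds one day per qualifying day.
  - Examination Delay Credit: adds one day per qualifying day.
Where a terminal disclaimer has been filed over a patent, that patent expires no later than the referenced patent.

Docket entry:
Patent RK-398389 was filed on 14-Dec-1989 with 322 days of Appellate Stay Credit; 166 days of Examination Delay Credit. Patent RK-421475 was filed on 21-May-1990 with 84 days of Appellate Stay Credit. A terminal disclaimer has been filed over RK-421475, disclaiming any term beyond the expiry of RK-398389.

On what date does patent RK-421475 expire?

Natural term of RK-421475:
  Base: filing + 18 years → 21 May 2008.
  Appellate Stay Credit: +84 days → 13 August 2008.
Expiry of referenced patent RK-398389:
  Base: filing + 18 years → 14 December 2007.
  Appellate Stay Credit: +322 days → 31 October 2008.
  Examination Delay Credit: +166 days → 15 April 2009.
Terminal disclaimer: RK-421475 expires on the earlier of 13 August 2008 and 15 April 2009.

August 13, 2008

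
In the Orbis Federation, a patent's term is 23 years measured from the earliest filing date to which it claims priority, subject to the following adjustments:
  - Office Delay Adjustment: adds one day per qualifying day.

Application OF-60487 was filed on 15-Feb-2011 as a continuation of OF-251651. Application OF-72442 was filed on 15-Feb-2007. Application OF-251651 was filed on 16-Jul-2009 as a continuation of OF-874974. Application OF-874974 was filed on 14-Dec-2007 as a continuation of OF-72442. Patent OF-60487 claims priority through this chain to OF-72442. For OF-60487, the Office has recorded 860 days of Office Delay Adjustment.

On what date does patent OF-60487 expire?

2032-06-24

Earliest priority filing: 15 February 2007.
Base term: 15 February 2007 + 23 years → 15 February 2030.
Office Delay Adjustment: +860 days → 24 June 2032.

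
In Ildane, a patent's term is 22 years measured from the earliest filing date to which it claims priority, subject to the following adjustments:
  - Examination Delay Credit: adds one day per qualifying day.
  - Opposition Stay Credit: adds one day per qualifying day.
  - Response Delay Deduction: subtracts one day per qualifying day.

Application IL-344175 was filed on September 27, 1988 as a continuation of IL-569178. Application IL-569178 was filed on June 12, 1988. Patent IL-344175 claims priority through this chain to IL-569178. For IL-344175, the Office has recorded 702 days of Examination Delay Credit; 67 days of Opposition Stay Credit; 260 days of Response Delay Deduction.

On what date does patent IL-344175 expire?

November 3, 2011

Earliest priority filing: 12 June 1988.
Base term: 12 June 1988 + 22 years → 12 June 2010.
Examination Delay Credit: +702 days → 14 May 2012.
Opposition Stay Credit: +67 days → 20 July 2012.
Response Delay Deduction: −260 days → 3 November 2011.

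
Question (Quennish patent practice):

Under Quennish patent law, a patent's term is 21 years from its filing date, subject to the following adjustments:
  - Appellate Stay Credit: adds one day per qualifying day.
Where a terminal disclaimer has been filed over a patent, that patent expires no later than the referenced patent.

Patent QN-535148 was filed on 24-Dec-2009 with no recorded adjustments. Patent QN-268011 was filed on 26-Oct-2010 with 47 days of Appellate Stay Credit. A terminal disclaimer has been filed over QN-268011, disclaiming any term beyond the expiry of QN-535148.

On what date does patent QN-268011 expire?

Natural term of QN-268011:
  Base: filing + 21 years → 26 October 2031.
  Appellate Stay Credit: +47 days → 12 December 2031.
Expiry of referenced patent QN-535148:
  Base: filing + 21 years → 24 December 2030.
Terminal disclaimer: QN-268011 expires on the earlier of 12 December 2031 and 24 December 2030.

December 24, 2030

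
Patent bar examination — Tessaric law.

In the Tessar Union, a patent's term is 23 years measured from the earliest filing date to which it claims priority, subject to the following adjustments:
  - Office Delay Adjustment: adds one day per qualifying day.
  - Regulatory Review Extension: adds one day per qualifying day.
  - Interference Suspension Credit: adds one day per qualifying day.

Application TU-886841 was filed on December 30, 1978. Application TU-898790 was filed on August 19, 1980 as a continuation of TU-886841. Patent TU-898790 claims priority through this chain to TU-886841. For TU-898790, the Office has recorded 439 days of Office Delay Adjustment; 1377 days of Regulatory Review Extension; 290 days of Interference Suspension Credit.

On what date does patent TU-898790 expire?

October 6, 2007

Earliest priority filing: 30 December 1978.
Base term: 30 December 1978 + 23 years → 30 December 2001.
Office Delay Adjustment: +439 days → 14 March 2003.
Regulatory Review Extension: +1377 days → 20 December 2006.
Interference Suspension Credit: +290 days → 6 October 2007.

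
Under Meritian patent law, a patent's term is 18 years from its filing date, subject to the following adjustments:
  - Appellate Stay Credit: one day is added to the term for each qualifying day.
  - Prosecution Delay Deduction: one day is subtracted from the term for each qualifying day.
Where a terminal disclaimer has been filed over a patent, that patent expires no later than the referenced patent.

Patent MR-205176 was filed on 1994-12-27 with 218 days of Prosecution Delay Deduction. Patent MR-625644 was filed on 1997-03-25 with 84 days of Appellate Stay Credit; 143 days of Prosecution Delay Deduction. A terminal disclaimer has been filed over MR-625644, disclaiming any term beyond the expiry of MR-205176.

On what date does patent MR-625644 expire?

May 23, 2012

Natural term of MR-625644:
  Base: filing + 18 years → 25 March 2015.
  Appellate Stay Credit: +84 days → 17 June 2015.
  Prosecution Delay Deduction: −143 days → 25 January 2015.
Expiry of referenced patent MR-205176:
  Base: filing + 18 years → 27 December 2012.
  Prosecution Delay Deduction: −218 days → 23 May 2012.
Terminal disclaimer: MR-625644 expires on the earlier of 25 January 2015 and 23 May 2012.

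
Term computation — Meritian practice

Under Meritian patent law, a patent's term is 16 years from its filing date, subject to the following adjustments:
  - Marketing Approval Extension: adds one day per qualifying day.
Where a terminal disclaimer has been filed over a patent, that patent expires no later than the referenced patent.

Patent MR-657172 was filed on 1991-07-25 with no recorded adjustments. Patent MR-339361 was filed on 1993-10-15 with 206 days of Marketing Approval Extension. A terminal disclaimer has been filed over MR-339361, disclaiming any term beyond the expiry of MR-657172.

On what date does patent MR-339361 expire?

Natural term of MR-339361:
  Base: filing + 16 years → 15 October 2009.
  Marketing Approval Extension: +206 days → 9 May 2010.
Expiry of referenced patent MR-657172:
  Base: filing + 16 years → 25 July 2007.
Terminal disclaimer: MR-339361 expires on the earlier of 9 May 2010 and 25 July 2007.

July 25, 2007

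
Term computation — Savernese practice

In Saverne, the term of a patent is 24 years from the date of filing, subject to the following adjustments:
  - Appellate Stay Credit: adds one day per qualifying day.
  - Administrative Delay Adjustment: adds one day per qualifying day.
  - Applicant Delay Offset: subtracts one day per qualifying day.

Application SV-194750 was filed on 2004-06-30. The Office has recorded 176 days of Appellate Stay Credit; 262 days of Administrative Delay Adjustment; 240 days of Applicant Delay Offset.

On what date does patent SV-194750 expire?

Base term: filing date + 24 years → 30 June 2028.
Appellate Stay Credit: +176 days → 23 December 2028.
Administrative Delay Adjustment: +262 days → 11 September 2029.
Applicant Delay Offset: −240 days → 14 January 2029.

January 14, 2029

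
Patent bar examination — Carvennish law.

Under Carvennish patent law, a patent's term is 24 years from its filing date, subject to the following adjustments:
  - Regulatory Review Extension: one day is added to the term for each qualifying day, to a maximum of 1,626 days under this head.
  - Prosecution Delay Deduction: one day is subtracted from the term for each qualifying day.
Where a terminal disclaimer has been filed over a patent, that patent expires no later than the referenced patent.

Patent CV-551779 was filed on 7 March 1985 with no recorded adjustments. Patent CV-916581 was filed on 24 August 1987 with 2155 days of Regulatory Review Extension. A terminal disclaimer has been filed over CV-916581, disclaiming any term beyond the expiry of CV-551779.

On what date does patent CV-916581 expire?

March 7, 2009

Natural term of CV-916581:
  Base: filing + 24 years → 24 August 2011.
  Regulatory Review Extension: 2155 days claimed exceeds the 1626-day cap, so +1626 days → 5 February 2016.
Expiry of referenced patent CV-551779:
  Base: filing + 24 years → 7 March 2009.
Terminal disclaimer: CV-916581 expires on the earlier of 5 February 2016 and 7 March 2009.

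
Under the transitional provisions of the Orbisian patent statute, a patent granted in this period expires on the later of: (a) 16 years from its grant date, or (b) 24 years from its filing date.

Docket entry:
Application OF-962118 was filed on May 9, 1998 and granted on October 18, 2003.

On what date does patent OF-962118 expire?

(a) grant + 16 years → 18 October 2019.
(b) filing + 24 years → 9 May 2022.
Later of the two: 9 May 2022.

2022-05-09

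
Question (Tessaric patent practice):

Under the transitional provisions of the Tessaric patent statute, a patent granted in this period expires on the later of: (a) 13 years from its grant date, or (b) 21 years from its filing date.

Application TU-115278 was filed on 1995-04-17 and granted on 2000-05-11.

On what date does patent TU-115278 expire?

April 17, 2016

(a) grant + 13 years → 11 May 2013.
(b) filing + 21 years → 17 April 2016.
Later of the two: 17 April 2016.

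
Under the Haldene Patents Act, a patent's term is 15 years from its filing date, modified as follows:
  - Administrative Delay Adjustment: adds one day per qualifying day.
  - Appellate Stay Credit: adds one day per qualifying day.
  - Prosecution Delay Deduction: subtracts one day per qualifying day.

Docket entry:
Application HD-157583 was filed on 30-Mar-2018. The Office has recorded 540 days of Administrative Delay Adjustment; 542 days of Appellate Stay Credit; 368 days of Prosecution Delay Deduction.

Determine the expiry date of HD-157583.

Base term: filing date + 15 years → 30 March 2033.
Administrative Delay Adjustment: +540 days → 21 September 2034.
Appellate Stay Credit: +542 days → 16 March 2036.
Prosecution Delay Deduction: −368 days → 14 March 2035.

2035-03-14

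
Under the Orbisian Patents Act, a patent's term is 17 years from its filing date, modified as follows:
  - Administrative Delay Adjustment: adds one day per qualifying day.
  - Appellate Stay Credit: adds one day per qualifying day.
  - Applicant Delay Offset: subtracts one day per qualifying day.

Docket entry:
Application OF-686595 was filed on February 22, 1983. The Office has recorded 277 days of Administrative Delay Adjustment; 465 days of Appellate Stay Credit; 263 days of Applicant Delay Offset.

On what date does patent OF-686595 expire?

Base term: filing date + 17 years → 22 February 2000.
Administrative Delay Adjustment: +277 days → 25 November 2000.
Appellate Stay Credit: +465 days → 5 March 2002.
Applicant Delay Offset: −263 days → 15 June 2001.

June 15, 2001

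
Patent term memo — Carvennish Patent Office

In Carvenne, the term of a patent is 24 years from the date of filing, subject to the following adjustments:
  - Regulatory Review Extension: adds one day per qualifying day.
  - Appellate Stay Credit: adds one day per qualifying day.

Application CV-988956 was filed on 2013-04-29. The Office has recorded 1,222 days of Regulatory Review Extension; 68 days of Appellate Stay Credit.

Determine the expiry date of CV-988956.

November 9, 2040

Base term: filing date + 24 years → 29 April 2037.
Regulatory Review Extension: +1222 days → 2 September 2040.
Appellate Stay Credit: +68 days → 9 November 2040.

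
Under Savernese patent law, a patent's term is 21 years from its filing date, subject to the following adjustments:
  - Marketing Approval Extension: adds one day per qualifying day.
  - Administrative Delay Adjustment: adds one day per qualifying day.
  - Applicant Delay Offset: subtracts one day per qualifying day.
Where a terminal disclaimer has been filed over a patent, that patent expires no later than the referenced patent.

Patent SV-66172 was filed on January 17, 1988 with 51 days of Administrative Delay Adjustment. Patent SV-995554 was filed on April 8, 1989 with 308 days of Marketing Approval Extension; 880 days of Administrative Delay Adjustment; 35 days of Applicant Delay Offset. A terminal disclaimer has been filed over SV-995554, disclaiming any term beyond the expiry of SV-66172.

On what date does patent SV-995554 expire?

March 9, 2009

Natural term of SV-995554:
  Base: filing + 21 years → 8 April 2010.
  Marketing Approval Extension: +308 days → 10 February 2011.
  Administrative Delay Adjustment: +880 days → 9 July 2013.
  Applicant Delay Offset: −35 days → 4 June 2013.
Expiry of referenced patent SV-66172:
  Base: filing + 21 years → 17 January 2009.
  Administrative Delay Adjustment: +51 days → 9 March 2009.
Terminal disclaimer: SV-995554 expires on the earlier of 4 June 2013 and 9 March 2009.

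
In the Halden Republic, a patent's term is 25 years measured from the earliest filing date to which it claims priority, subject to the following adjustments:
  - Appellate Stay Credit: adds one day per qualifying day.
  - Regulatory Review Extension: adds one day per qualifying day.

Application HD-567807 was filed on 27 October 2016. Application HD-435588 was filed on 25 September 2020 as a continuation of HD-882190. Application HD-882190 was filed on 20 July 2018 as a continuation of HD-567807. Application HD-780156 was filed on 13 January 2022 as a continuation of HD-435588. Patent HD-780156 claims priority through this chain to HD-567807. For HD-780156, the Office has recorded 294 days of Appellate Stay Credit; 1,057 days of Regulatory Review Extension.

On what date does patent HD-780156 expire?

Earliest priority filing: 27 October 2016.
Base term: 27 October 2016 + 25 years → 27 October 2041.
Appellate Stay Credit: +294 days → 17 August 2042.
Regulatory Review Extension: +1057 days → 9 July 2045.

July 9, 2045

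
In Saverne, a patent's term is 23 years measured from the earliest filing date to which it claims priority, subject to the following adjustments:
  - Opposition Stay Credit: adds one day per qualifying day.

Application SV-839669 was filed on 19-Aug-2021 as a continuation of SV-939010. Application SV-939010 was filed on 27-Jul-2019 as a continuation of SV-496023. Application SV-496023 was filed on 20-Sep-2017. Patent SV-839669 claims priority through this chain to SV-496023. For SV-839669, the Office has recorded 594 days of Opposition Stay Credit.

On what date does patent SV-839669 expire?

Earliest priority filing: 20 September 2017.
Base term: 20 September 2017 + 23 years → 20 September 2040.
Opposition Stay Credit: +594 days → 7 May 2042.

May 7, 2042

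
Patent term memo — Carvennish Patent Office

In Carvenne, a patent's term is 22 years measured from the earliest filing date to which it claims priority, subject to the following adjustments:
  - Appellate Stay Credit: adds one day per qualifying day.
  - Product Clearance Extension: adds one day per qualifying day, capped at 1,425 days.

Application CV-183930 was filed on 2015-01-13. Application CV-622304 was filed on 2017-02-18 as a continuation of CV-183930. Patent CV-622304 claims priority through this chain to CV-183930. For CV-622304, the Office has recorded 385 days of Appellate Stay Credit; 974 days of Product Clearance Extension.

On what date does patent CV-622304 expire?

2040-10-03

Earliest priority filing: 13 January 2015.
Base term: 13 January 2015 + 22 years → 13 January 2037.
Appellate Stay Credit: +385 days → 2 February 2038.
Product Clearance Extension: 974 days (within the 1425-day cap) → +974 days → 3 October 2040.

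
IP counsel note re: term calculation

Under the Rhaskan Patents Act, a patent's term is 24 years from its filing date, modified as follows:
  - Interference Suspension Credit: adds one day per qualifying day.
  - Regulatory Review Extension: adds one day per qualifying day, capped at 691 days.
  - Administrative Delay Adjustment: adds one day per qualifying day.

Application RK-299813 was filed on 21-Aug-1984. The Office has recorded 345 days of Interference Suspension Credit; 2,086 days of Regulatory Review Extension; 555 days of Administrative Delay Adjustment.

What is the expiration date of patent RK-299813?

Base term: filing date + 24 years → 21 August 2008.
Interference Suspension Credit: +345 days → 1 August 2009.
Regulatory Review Extension: 2086 days claimed exceeds the 691-day cap, so +691 days → 23 June 2011.
Administrative Delay Adjustment: +555 days → 29 December 2012.

2012-12-29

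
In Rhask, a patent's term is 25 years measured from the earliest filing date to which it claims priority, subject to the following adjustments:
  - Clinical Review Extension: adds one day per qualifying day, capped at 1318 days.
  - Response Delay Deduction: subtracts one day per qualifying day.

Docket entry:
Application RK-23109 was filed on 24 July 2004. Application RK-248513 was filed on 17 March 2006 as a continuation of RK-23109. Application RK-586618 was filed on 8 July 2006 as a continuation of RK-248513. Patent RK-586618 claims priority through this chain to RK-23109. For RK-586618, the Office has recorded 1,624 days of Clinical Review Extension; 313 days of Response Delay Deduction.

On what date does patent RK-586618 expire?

Earliest priority filing: 24 July 2004.
Base term: 24 July 2004 + 25 years → 24 July 2029.
Clinical Review Extension: 1624 days claimed exceeds the 1318-day cap, so +1318 days → 3 March 2033.
Response Delay Deduction: −313 days → 24 April 2032.

2032-04-24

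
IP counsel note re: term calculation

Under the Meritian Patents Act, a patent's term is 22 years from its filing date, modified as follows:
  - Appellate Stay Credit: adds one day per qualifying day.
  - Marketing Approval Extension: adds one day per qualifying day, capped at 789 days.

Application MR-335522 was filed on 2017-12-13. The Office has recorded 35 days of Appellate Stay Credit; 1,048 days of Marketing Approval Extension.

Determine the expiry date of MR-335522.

Base term: filing date + 22 years → 13 December 2039.
Appellate Stay Credit: +35 days → 17 January 2040.
Marketing Approval Extension: 1048 days claimed exceeds the 789-day cap, so +789 days → 16 March 2042.

March 16, 2042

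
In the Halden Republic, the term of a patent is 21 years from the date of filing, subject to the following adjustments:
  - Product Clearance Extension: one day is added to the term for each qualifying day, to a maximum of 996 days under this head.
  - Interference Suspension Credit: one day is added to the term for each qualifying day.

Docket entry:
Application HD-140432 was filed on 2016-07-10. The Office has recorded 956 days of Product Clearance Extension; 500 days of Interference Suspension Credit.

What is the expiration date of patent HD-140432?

July 5, 2041

Base term: filing date + 21 years → 10 July 2037.
Product Clearance Extension: 956 days (within the 996-day cap) → +956 days → 21 February 2040.
Interference Suspension Credit: +500 days → 5 July 2041.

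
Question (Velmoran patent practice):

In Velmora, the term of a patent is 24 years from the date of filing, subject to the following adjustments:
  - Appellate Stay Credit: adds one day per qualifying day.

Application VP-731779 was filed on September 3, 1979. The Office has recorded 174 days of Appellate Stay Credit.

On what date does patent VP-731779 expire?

February 24, 2004

Base term: filing date + 24 years → 3 September 2003.
Appellate Stay Credit: +174 days → 24 February 2004.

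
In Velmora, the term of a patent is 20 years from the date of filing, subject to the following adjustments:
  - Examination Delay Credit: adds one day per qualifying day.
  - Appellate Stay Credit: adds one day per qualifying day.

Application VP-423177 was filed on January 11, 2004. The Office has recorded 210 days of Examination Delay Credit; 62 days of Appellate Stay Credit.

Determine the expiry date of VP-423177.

2024-10-09

Base term: filing date + 20 years → 11 January 2024.
Examination Delay Credit: +210 days → 8 August 2024.
Appellate Stay Credit: +62 days → 9 October 2024.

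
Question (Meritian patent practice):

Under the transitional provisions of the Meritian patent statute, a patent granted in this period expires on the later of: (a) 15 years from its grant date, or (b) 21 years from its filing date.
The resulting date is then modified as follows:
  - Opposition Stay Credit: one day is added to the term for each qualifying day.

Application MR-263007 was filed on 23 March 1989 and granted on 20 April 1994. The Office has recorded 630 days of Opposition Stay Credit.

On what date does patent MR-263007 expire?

(a) grant + 15 years → 20 April 2009.
(b) filing + 21 years → 23 March 2010.
Later of the two: 23 March 2010.
Opposition Stay Credit: +630 days → 13 December 2011.

December 13, 2011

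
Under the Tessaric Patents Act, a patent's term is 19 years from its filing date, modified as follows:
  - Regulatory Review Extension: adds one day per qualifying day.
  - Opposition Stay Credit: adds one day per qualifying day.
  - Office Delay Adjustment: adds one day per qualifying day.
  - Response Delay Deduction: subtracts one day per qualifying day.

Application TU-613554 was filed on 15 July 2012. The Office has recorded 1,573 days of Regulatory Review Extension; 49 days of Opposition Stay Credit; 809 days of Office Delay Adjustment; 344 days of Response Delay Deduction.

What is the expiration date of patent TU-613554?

2037-04-01

Base term: filing date + 19 years → 15 July 2031.
Regulatory Review Extension: +1573 days → 4 November 2035.
Opposition Stay Credit: +49 days → 23 December 2035.
Office Delay Adjustment: +809 days → 11 March 2038.
Response Delay Deduction: −344 days → 1 April 2037.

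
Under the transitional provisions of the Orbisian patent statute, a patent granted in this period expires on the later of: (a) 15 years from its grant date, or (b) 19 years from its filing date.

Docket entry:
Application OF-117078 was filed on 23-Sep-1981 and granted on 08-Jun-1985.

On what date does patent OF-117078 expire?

September 23, 2000

(a) grant + 15 years → 8 June 2000.
(b) filing + 19 years → 23 September 2000.
Later of the two: 23 September 2000.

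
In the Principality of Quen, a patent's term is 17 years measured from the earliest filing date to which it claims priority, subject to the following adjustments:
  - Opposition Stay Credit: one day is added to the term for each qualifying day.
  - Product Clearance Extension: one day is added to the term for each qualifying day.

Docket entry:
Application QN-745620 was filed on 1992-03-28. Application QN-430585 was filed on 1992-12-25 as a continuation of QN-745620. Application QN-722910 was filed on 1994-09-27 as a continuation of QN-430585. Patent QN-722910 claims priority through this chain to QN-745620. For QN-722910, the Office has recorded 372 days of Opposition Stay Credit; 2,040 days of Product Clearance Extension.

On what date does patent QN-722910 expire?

2015-11-04

Earliest priority filing: 28 March 1992.
Base term: 28 March 1992 + 17 years → 28 March 2009.
Opposition Stay Credit: +372 days → 4 April 2010.
Product Clearance Extension: +2040 days → 4 November 2015.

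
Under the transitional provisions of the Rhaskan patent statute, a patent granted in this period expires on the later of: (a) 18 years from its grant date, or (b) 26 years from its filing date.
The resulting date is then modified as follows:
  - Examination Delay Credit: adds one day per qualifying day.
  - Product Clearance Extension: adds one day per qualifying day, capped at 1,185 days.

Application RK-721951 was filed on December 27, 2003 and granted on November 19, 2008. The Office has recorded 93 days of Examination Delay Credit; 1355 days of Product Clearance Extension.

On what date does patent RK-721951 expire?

(a) grant + 18 years → 19 November 2026.
(b) filing + 26 years → 27 December 2029.
Later of the two: 27 December 2029.
Examination Delay Credit: +93 days → 30 March 2030.
Product Clearance Extension: 1355 days claimed exceeds the 1185-day cap, so +1185 days → 27 June 2033.

June 27, 2033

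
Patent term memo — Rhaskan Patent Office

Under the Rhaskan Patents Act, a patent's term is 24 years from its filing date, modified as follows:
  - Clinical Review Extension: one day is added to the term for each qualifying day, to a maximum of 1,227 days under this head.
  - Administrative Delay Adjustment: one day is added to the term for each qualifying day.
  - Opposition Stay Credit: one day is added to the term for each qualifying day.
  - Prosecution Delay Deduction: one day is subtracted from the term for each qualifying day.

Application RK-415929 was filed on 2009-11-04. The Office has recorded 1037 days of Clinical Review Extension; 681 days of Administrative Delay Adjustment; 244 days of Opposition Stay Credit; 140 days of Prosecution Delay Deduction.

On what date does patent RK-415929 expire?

Base term: filing date + 24 years → 4 November 2033.
Clinical Review Extension: 1037 days (within the 1227-day cap) → +1037 days → 6 September 2036.
Administrative Delay Adjustment: +681 days → 19 July 2038.
Opposition Stay Credit: +244 days → 20 March 2039.
Prosecution Delay Deduction: −140 days → 31 October 2038.

October 31, 2038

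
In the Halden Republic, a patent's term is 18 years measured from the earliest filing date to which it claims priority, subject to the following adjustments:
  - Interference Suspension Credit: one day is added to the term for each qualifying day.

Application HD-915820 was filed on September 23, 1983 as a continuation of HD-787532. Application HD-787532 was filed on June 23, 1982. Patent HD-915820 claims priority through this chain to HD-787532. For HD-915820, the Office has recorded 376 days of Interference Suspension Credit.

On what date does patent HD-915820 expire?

2001-07-04

Earliest priority filing: 23 June 1982.
Base term: 23 June 1982 + 18 years → 23 June 2000.
Interference Suspension Credit: +376 days → 4 July 2001.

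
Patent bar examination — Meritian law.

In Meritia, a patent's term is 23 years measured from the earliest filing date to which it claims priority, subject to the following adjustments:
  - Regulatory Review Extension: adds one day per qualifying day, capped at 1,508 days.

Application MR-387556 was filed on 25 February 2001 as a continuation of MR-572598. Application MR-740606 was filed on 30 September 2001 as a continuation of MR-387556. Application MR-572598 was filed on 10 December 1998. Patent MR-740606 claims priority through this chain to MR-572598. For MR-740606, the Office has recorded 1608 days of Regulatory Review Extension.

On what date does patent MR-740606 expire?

January 26, 2026

Earliest priority filing: 10 December 1998.
Base term: 10 December 1998 + 23 years → 10 December 2021.
Regulatory Review Extension: 1608 days claimed exceeds the 1508-day cap, so +1508 days → 26 January 2026.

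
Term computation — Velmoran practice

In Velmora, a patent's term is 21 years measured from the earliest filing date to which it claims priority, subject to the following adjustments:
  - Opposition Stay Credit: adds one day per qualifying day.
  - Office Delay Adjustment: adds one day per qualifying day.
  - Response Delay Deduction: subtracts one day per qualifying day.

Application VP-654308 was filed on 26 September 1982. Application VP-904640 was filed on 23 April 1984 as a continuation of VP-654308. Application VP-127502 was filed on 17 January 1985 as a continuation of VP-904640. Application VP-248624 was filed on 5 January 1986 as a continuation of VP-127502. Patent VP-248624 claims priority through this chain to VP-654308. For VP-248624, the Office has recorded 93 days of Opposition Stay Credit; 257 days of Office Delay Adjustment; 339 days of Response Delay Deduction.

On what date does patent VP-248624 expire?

Earliest priority filing: 26 September 1982.
Base term: 26 September 1982 + 21 years → 26 September 2003.
Opposition Stay Credit: +93 days → 28 December 2003.
Office Delay Adjustment: +257 days → 10 September 2004.
Response Delay Deduction: −339 days → 7 October 2003.

2003-10-07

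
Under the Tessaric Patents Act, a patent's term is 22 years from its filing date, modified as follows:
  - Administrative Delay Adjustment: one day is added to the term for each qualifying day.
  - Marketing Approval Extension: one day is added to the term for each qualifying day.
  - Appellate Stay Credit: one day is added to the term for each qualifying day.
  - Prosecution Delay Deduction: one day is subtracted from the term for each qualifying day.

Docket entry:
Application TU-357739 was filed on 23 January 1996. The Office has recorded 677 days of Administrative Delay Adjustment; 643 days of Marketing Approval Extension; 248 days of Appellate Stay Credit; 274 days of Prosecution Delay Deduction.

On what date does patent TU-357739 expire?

August 9, 2021

Base term: filing date + 22 years → 23 January 2018.
Administrative Delay Adjustment: +677 days → 1 December 2019.
Marketing Approval Extension: +643 days → 4 September 2021.
Appellate Stay Credit: +248 days → 10 May 2022.
Prosecution Delay Deduction: −274 days → 9 August 2021.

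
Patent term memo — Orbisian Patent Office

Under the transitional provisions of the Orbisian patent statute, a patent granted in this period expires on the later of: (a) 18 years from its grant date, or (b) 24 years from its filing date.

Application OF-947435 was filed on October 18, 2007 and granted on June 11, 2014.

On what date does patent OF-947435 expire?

(a) grant + 18 years → 11 June 2032.
(b) filing + 24 years → 18 October 2031.
Later of the two: 11 June 2032.

June 11, 2032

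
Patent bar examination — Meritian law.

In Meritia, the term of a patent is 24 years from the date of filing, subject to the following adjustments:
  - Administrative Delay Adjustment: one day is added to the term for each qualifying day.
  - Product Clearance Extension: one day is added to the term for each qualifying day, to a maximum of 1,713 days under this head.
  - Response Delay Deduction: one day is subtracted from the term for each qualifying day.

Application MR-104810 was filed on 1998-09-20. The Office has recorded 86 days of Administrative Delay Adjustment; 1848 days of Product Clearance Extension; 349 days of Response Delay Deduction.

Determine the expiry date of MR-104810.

Base term: filing date + 24 years → 20 September 2022.
Administrative Delay Adjustment: +86 days → 15 December 2022.
Product Clearance Extension: 1848 days claimed exceeds the 1713-day cap, so +1713 days → 24 August 2027.
Response Delay Deduction: −349 days → 9 September 2026.

September 9, 2026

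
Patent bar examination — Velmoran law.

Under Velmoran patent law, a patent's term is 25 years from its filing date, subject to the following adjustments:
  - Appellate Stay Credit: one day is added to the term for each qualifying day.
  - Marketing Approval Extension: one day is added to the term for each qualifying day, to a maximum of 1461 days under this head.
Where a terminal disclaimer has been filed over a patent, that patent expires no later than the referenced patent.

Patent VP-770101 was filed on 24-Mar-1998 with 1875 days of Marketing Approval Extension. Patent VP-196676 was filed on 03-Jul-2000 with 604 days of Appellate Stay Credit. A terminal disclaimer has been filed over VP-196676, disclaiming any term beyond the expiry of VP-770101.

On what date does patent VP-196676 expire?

2027-02-27

Natural term of VP-196676:
  Base: filing + 25 years → 3 July 2025.
  Appellate Stay Credit: +604 days → 27 February 2027.
Expiry of referenced patent VP-770101:
  Base: filing + 25 years → 24 March 2023.
  Marketing Approval Extension: 1875 days claimed exceeds the 1461-day cap, so +1461 days → 24 March 2027.
Terminal disclaimer: VP-196676 expires on the earlier of 27 February 2027 and 24 March 2027.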